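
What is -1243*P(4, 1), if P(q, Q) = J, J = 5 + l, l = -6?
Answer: 1243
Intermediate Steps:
J = -1 (J = 5 - 6 = -1)
P(q, Q) = -1
-1243*P(4, 1) = -1243*(-1) = 1243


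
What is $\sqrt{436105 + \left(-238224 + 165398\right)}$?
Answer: $\sqrt{363279} \approx 602.73$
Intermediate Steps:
$\sqrt{436105 + \left(-238224 + 165398\right)} = \sqrt{436105 - 72826} = \sqrt{363279}$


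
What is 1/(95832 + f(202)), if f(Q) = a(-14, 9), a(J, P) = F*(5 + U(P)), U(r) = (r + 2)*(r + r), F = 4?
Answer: 1/96644 ≈ 1.0347e-5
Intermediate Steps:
U(r) = 2*r*(2 + r) (U(r) = (2 + r)*(2*r) = 2*r*(2 + r))
a(J, P) = 20 + 8*P*(2 + P) (a(J, P) = 4*(5 + 2*P*(2 + P)) = 20 + 8*P*(2 + P))
f(Q) = 812 (f(Q) = 20 + 8*9*(2 + 9) = 20 + 8*9*11 = 20 + 792 = 812)
1/(95832 + f(202)) = 1/(95832 + 812) = 1/96644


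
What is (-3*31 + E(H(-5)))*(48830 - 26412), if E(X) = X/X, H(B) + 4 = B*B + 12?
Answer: -2062456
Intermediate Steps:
H(B) = 8 + B² (H(B) = -4 + (B*B + 12) = -4 + (B² + 12) = -4 + (12 + B²) = 8 + B²)
E(X) = 1
(-3*31 + E(H(-5)))*(48830 - 26412) = (-3*31 + 1)*(48830 - 26412) = (-93 + 1)*22418 = -92*22418 = -2062456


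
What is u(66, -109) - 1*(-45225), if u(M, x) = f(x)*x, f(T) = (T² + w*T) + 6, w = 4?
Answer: -1202934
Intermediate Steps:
f(T) = 6 + T² + 4*T (f(T) = (T² + 4*T) + 6 = 6 + T² + 4*T)
u(M, x) = x*(6 + x² + 4*x) (u(M, x) = (6 + x² + 4*x)*x = x*(6 + x² + 4*x))
u(66, -109) - 1*(-45225) = -109*(6 + (-109)² + 4*(-109)) - 1*(-45225) = -109*(6 + 11881 - 436) + 45225 = -109*11451 + 45225 = -1248159 + 45225 = -1202934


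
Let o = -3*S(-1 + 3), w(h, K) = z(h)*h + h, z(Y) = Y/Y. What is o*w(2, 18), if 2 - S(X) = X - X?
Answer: -24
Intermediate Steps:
z(Y) = 1
w(h, K) = 2*h (w(h, K) = 1*h + h = h + h = 2*h)
S(X) = 2 (S(X) = 2 - (X - X) = 2 - 1*0 = 2 + 0 = 2)
o = -6 (o = -3*2 = -6)
o*w(2, 18) = -12*2 = -6*4 = -24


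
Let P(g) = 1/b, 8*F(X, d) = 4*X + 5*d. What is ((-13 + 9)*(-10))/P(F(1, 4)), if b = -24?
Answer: -960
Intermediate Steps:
F(X, d) = X/2 + 5*d/8 (F(X, d) = (4*X + 5*d)/8 = X/2 + 5*d/8)
P(g) = -1/24 (P(g) = 1/(-24) = -1/24)
((-13 + 9)*(-10))/P(F(1, 4)) = ((-13 + 9)*(-10))/(-1/24) = -4*(-10)*(-24) = 40*(-24) = -960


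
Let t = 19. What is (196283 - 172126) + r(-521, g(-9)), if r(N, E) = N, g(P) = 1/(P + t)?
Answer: 23636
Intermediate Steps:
g(P) = 1/(19 + P) (g(P) = 1/(P + 19) = 1/(19 + P))
(196283 - 172126) + r(-521, g(-9)) = (196283 - 172126) - 521 = 24157 - 521 = 23636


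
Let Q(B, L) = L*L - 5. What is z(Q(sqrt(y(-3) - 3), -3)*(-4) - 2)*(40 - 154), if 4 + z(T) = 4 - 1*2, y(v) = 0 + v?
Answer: 228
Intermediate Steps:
y(v) = v
Q(B, L) = -5 + L**2 (Q(B, L) = L**2 - 5 = -5 + L**2)
z(T) = -2 (z(T) = -4 + (4 - 1*2) = -4 + (4 - 2) = -4 + 2 = -2)
z(Q(sqrt(y(-3) - 3), -3)*(-4) - 2)*(40 - 154) = -2*(40 - 154) = -2*(-114) = 228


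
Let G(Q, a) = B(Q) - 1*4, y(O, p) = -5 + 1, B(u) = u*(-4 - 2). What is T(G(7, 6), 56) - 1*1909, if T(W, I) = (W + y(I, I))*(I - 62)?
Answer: -1609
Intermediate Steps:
B(u) = -6*u (B(u) = u*(-6) = -6*u)
y(O, p) = -4
G(Q, a) = -4 - 6*Q (G(Q, a) = -6*Q - 1*4 = -6*Q - 4 = -4 - 6*Q)
T(W, I) = (-62 + I)*(-4 + W) (T(W, I) = (W - 4)*(I - 62) = (-4 + W)*(-62 + I) = (-62 + I)*(-4 + W))
T(G(7, 6), 56) - 1*1909 = (248 - 62*(-4 - 6*7) - 4*56 + 56*(-4 - 6*7)) - 1*1909 = (248 - 62*(-4 - 42) - 224 + 56*(-4 - 42)) - 1909 = (248 - 62*(-46) - 224 + 56*(-46)) - 1909 = (248 + 2852 - 224 - 2576) - 1909 = 300 - 1909 = -1609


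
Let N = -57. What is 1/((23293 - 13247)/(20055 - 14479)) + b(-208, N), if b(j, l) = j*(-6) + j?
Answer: 5226708/5023 ≈ 1040.6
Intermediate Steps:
b(j, l) = -5*j (b(j, l) = -6*j + j = -5*j)
1/((23293 - 13247)/(20055 - 14479)) + b(-208, N) = 1/((23293 - 13247)/(20055 - 14479)) - 5*(-208) = 1/(10046/5576) + 1040 = 1/(10046*(1/5576)) + 1040 = 1/(5023/2788) + 1040 = 2788/5023 + 1040 = 5226708/5023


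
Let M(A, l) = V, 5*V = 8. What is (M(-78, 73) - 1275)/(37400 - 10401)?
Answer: -6367/134995 ≈ -0.047165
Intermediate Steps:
V = 8/5 (V = (⅕)*8 = 8/5 ≈ 1.6000)
M(A, l) = 8/5
(M(-78, 73) - 1275)/(37400 - 10401) = (8/5 - 1275)/(37400 - 10401) = -6367/5/26999 = -6367/5*1/26999 = -6367/134995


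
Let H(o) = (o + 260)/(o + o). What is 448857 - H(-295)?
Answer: 52965119/118 ≈ 4.4886e+5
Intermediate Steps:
H(o) = (260 + o)/(2*o) (H(o) = (260 + o)/((2*o)) = (260 + o)*(1/(2*o)) = (260 + o)/(2*o))
448857 - H(-295) = 448857 - (260 - 295)/(2*(-295)) = 448857 - (-1)*(-35)/(2*295) = 448857 - 1*7/118 = 448857 - 7/118 = 52965119/118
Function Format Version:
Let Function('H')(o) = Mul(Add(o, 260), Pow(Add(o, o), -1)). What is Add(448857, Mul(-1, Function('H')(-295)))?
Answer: Rational(52965119, 118) ≈ 4.4886e+5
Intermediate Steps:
Function('H')(o) = Mul(Rational(1, 2), Pow(o, -1), Add(260, o)) (Function('H')(o) = Mul(Add(260, o), Pow(Mul(2, o), -1)) = Mul(Add(260, o), Mul(Rational(1, 2), Pow(o, -1))) = Mul(Rational(1, 2), Pow(o, -1), Add(260, o)))
Add(448857, Mul(-1, Function('H')(-295))) = Add(448857, Mul(-1, Mul(Rational(1, 2), Pow(-295, -1), Add(260, -295)))) = Add(448857, Mul(-1, Mul(Rational(1, 2), Rational(-1, 295), -35))) = Add(448857, Mul(-1, Rational(7, 118))) = Add(448857, Rational(-7, 118)) = Rational(52965119, 118)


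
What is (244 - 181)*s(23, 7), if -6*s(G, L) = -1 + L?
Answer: -63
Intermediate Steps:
s(G, L) = 1/6 - L/6 (s(G, L) = -(-1 + L)/6 = 1/6 - L/6)
(244 - 181)*s(23, 7) = (244 - 181)*(1/6 - 1/6*7) = 63*(1/6 - 7/6) = 63*(-1) = -63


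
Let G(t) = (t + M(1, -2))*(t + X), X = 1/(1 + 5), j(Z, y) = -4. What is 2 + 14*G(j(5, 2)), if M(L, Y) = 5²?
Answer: -1125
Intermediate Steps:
X = ⅙ (X = 1/6 = ⅙ ≈ 0.16667)
M(L, Y) = 25
G(t) = (25 + t)*(⅙ + t) (G(t) = (t + 25)*(t + ⅙) = (25 + t)*(⅙ + t))
2 + 14*G(j(5, 2)) = 2 + 14*(25/6 + (-4)² + (151/6)*(-4)) = 2 + 14*(25/6 + 16 - 302/3) = 2 + 14*(-161/2) = 2 - 1127 = -1125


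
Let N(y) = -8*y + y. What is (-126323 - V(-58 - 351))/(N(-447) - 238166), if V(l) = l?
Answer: 125914/235037 ≈ 0.53572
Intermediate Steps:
N(y) = -7*y
(-126323 - V(-58 - 351))/(N(-447) - 238166) = (-126323 - (-58 - 351))/(-7*(-447) - 238166) = (-126323 - 1*(-409))/(3129 - 238166) = (-126323 + 409)/(-235037) = -125914*(-1/235037) = 125914/235037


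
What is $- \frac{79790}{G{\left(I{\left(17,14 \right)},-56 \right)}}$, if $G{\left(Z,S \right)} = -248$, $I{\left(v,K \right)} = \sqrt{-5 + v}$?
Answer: $\frac{39895}{124} \approx 321.73$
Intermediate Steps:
$- \frac{79790}{G{\left(I{\left(17,14 \right)},-56 \right)}} = - \frac{79790}{-248} = \left(-79790\right) \left(- \frac{1}{248}\right) = \frac{39895}{124}$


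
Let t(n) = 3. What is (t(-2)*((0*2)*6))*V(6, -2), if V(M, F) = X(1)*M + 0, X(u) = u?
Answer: 0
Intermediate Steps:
V(M, F) = M (V(M, F) = 1*M + 0 = M + 0 = M)
(t(-2)*((0*2)*6))*V(6, -2) = (3*((0*2)*6))*6 = (3*(0*6))*6 = (3*0)*6 = 0*6 = 0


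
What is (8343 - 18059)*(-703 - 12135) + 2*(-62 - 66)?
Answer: 124733752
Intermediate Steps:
(8343 - 18059)*(-703 - 12135) + 2*(-62 - 66) = -9716*(-12838) + 2*(-128) = 124734008 - 256 = 124733752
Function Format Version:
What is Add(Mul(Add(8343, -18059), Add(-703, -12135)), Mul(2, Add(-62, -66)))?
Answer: 124733752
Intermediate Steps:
Add(Mul(Add(8343, -18059), Add(-703, -12135)), Mul(2, Add(-62, -66))) = Add(Mul(-9716, -12838), Mul(2, -128)) = Add(124734008, -256) = 124733752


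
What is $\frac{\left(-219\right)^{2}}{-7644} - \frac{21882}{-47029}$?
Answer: $- \frac{696097287}{119829892} \approx -5.809$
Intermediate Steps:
$\frac{\left(-219\right)^{2}}{-7644} - \frac{21882}{-47029} = 47961 \left(- \frac{1}{7644}\right) - - \frac{21882}{47029} = - \frac{15987}{2548} + \frac{21882}{47029} = - \frac{696097287}{119829892}$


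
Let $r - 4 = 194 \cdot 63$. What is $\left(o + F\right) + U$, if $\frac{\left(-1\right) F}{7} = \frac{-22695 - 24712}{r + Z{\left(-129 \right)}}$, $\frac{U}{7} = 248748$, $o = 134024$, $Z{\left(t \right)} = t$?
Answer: $\frac{22685352069}{12097} \approx 1.8753 \cdot 10^{6}$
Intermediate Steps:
$U = 1741236$ ($U = 7 \cdot 248748 = 1741236$)
$r = 12226$ ($r = 4 + 194 \cdot 63 = 4 + 12222 = 12226$)
$F = \frac{331849}{12097}$ ($F = - 7 \frac{-22695 - 24712}{12226 - 129} = - 7 \left(- \frac{47407}{12097}\right) = - 7 \left(\left(-47407\right) \frac{1}{12097}\right) = \left(-7\right) \left(- \frac{47407}{12097}\right) = \frac{331849}{12097} \approx 27.432$)
$\left(o + F\right) + U = \left(134024 + \frac{331849}{12097}\right) + 1741236 = \frac{1621620177}{12097} + 1741236 = \frac{22685352069}{12097}$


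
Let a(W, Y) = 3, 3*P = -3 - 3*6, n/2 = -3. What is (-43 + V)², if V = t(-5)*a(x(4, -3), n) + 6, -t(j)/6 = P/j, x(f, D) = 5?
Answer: 96721/25 ≈ 3868.8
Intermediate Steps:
n = -6 (n = 2*(-3) = -6)
P = -7 (P = (-3 - 3*6)/3 = (-3 - 18)/3 = (⅓)*(-21) = -7)
t(j) = 42/j (t(j) = -(-42)/j = 42/j)
V = -96/5 (V = (42/(-5))*3 + 6 = (42*(-⅕))*3 + 6 = -42/5*3 + 6 = -126/5 + 6 = -96/5 ≈ -19.200)
(-43 + V)² = (-43 - 96/5)² = (-311/5)² = 96721/25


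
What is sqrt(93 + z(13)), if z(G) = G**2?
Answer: sqrt(262) ≈ 16.186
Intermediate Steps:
sqrt(93 + z(13)) = sqrt(93 + 13**2) = sqrt(93 + 169) = sqrt(262)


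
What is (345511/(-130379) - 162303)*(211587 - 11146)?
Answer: -4241581780121468/130379 ≈ -3.2533e+10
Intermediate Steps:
(345511/(-130379) - 162303)*(211587 - 11146) = (345511*(-1/130379) - 162303)*200441 = (-345511/130379 - 162303)*200441 = -21161248348/130379*200441 = -4241581780121468/130379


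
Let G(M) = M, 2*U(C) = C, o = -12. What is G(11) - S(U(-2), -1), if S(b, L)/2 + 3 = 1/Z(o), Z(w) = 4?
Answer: 33/2 ≈ 16.500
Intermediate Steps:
U(C) = C/2
S(b, L) = -11/2 (S(b, L) = -6 + 2/4 = -6 + 2*(¼) = -6 + ½ = -11/2)
G(11) - S(U(-2), -1) = 11 - 1*(-11/2) = 11 + 11/2 = 33/2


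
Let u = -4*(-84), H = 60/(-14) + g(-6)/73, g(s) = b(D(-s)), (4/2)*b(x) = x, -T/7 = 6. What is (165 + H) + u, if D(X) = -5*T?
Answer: 254556/511 ≈ 498.15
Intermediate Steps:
T = -42 (T = -7*6 = -42)
D(X) = 210 (D(X) = -5*(-42) = 210)
b(x) = x/2
g(s) = 105 (g(s) = (½)*210 = 105)
H = -1455/511 (H = 60/(-14) + 105/73 = 60*(-1/14) + 105*(1/73) = -30/7 + 105/73 = -1455/511 ≈ -2.8474)
u = 336
(165 + H) + u = (165 - 1455/511) + 336 = 82860/511 + 336 = 254556/511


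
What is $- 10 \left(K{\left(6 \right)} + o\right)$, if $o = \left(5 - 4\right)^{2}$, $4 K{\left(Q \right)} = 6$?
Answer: $-25$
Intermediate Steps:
$K{\left(Q \right)} = \frac{3}{2}$ ($K{\left(Q \right)} = \frac{1}{4} \cdot 6 = \frac{3}{2}$)
$o = 1$ ($o = 1^{2} = 1$)
$- 10 \left(K{\left(6 \right)} + o\right) = - 10 \left(\frac{3}{2} + 1\right) = \left(-10\right) \frac{5}{2} = -25$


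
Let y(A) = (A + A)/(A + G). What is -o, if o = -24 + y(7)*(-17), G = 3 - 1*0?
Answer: 239/5 ≈ 47.800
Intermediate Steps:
G = 3 (G = 3 + 0 = 3)
y(A) = 2*A/(3 + A) (y(A) = (A + A)/(A + 3) = (2*A)/(3 + A) = 2*A/(3 + A))
o = -239/5 (o = -24 + (2*7/(3 + 7))*(-17) = -24 + (2*7/10)*(-17) = -24 + (2*7*(⅒))*(-17) = -24 + (7/5)*(-17) = -24 - 119/5 = -239/5 ≈ -47.800)
-o = -1*(-239/5) = 239/5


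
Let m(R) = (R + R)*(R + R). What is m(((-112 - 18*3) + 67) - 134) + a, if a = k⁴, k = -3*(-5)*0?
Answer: 217156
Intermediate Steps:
k = 0 (k = 15*0 = 0)
m(R) = 4*R² (m(R) = (2*R)*(2*R) = 4*R²)
a = 0 (a = 0⁴ = 0)
m(((-112 - 18*3) + 67) - 134) + a = 4*(((-112 - 18*3) + 67) - 134)² + 0 = 4*(((-112 - 1*54) + 67) - 134)² + 0 = 4*(((-112 - 54) + 67) - 134)² + 0 = 4*((-166 + 67) - 134)² + 0 = 4*(-99 - 134)² + 0 = 4*(-233)² + 0 = 4*54289 + 0 = 217156 + 0 = 217156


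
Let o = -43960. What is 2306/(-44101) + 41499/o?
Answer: -1931519159/1938679960 ≈ -0.99631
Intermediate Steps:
2306/(-44101) + 41499/o = 2306/(-44101) + 41499/(-43960) = 2306*(-1/44101) + 41499*(-1/43960) = -2306/44101 - 41499/43960 = -1931519159/1938679960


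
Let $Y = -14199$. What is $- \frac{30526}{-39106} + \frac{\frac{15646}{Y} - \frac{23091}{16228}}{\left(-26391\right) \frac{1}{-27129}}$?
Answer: $- \frac{71929345557891971}{39634259675840652} \approx -1.8148$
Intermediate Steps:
$- \frac{30526}{-39106} + \frac{\frac{15646}{Y} - \frac{23091}{16228}}{\left(-26391\right) \frac{1}{-27129}} = - \frac{30526}{-39106} + \frac{\frac{15646}{-14199} - \frac{23091}{16228}}{\left(-26391\right) \frac{1}{-27129}} = \left(-30526\right) \left(- \frac{1}{39106}\right) + \frac{15646 \left(- \frac{1}{14199}\right) - \frac{23091}{16228}}{\left(-26391\right) \left(- \frac{1}{27129}\right)} = \frac{15263}{19553} + \frac{- \frac{15646}{14199} - \frac{23091}{16228}}{\frac{8797}{9043}} = \frac{15263}{19553} - \frac{5260967786071}{2027016809484} = - \frac{71929345557891971}{39634259675840652}$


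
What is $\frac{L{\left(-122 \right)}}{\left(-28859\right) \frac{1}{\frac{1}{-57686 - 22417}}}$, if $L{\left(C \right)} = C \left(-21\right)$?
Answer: $\frac{854}{770564159} \approx 1.1083 \cdot 10^{-6}$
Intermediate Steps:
$L{\left(C \right)} = - 21 C$
$\frac{L{\left(-122 \right)}}{\left(-28859\right) \frac{1}{\frac{1}{-57686 - 22417}}} = \frac{\left(-21\right) \left(-122\right)}{\left(-28859\right) \frac{1}{\frac{1}{-57686 - 22417}}} = \frac{2562}{\left(-28859\right) \frac{1}{\frac{1}{-80103}}} = \frac{2562}{\left(-28859\right) \frac{1}{- \frac{1}{80103}}} = \frac{2562}{\left(-28859\right) \left(-80103\right)} = \frac{2562}{2311692477} = 2562 \cdot \frac{1}{2311692477} = \frac{854}{770564159}$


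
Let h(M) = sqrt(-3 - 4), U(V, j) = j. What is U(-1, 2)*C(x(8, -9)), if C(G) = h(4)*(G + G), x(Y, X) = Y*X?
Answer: -288*I*sqrt(7) ≈ -761.98*I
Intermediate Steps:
h(M) = I*sqrt(7) (h(M) = sqrt(-7) = I*sqrt(7))
x(Y, X) = X*Y
C(G) = 2*I*G*sqrt(7) (C(G) = (I*sqrt(7))*(G + G) = (I*sqrt(7))*(2*G) = 2*I*G*sqrt(7))
U(-1, 2)*C(x(8, -9)) = 2*(2*I*(-9*8)*sqrt(7)) = 2*(2*I*(-72)*sqrt(7)) = 2*(-144*I*sqrt(7)) = -288*I*sqrt(7)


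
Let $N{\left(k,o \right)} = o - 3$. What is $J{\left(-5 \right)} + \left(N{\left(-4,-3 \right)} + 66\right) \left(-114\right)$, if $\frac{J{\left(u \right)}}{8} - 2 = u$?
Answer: $-6864$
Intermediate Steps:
$N{\left(k,o \right)} = -3 + o$
$J{\left(u \right)} = 16 + 8 u$
$J{\left(-5 \right)} + \left(N{\left(-4,-3 \right)} + 66\right) \left(-114\right) = \left(16 + 8 \left(-5\right)\right) + \left(\left(-3 - 3\right) + 66\right) \left(-114\right) = \left(16 - 40\right) + \left(-6 + 66\right) \left(-114\right) = -24 + 60 \left(-114\right) = -24 - 6840 = -6864$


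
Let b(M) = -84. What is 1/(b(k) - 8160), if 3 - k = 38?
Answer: -1/8244 ≈ -0.00012130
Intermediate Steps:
k = -35 (k = 3 - 1*38 = 3 - 38 = -35)
1/(b(k) - 8160) = 1/(-84 - 8160) = 1/(-8244) = -1/8244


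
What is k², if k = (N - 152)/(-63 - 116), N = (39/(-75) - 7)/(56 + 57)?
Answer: 184545849744/255707205625 ≈ 0.72171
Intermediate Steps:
N = -188/2825 (N = (39*(-1/75) - 7)/113 = (-13/25 - 7)*(1/113) = -188/25*1/113 = -188/2825 ≈ -0.066549)
k = 429588/505675 (k = (-188/2825 - 152)/(-63 - 116) = -429588/2825/(-179) = -429588/2825*(-1/179) = 429588/505675 ≈ 0.84953)
k² = (429588/505675)² = 184545849744/255707205625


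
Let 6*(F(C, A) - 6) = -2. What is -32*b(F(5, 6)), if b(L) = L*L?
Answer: -9248/9 ≈ -1027.6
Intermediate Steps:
F(C, A) = 17/3 (F(C, A) = 6 + (⅙)*(-2) = 6 - ⅓ = 17/3)
b(L) = L²
-32*b(F(5, 6)) = -32*(17/3)² = -32*289/9 = -9248/9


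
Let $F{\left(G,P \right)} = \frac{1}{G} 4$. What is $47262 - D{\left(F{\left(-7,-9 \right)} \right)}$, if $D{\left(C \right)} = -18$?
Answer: $47280$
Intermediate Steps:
$F{\left(G,P \right)} = \frac{4}{G}$
$47262 - D{\left(F{\left(-7,-9 \right)} \right)} = 47262 - -18 = 47262 + 18 = 47280$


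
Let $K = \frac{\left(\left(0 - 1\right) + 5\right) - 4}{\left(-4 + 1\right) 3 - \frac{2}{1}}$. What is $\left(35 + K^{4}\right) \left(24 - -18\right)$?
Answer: $1470$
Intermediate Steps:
$K = 0$ ($K = \frac{\left(-1 + 5\right) - 4}{\left(-3\right) 3 - 2} = \frac{4 - 4}{-9 - 2} = \frac{0}{-11} = 0 \left(- \frac{1}{11}\right) = 0$)
$\left(35 + K^{4}\right) \left(24 - -18\right) = \left(35 + 0^{4}\right) \left(24 - -18\right) = \left(35 + 0\right) \left(24 + 18\right) = 35 \cdot 42 = 1470$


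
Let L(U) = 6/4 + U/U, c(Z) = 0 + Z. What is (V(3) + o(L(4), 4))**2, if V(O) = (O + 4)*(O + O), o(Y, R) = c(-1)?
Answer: 1681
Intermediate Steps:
c(Z) = Z
L(U) = 5/2 (L(U) = 6*(1/4) + 1 = 3/2 + 1 = 5/2)
o(Y, R) = -1
V(O) = 2*O*(4 + O) (V(O) = (4 + O)*(2*O) = 2*O*(4 + O))
(V(3) + o(L(4), 4))**2 = (2*3*(4 + 3) - 1)**2 = (2*3*7 - 1)**2 = (42 - 1)**2 = 41**2 = 1681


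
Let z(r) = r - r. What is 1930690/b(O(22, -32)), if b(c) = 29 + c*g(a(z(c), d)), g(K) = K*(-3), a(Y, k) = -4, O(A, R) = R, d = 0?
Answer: -386138/71 ≈ -5438.6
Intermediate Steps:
z(r) = 0
g(K) = -3*K
b(c) = 29 + 12*c (b(c) = 29 + c*(-3*(-4)) = 29 + c*12 = 29 + 12*c)
1930690/b(O(22, -32)) = 1930690/(29 + 12*(-32)) = 1930690/(29 - 384) = 1930690/(-355) = 1930690*(-1/355) = -386138/71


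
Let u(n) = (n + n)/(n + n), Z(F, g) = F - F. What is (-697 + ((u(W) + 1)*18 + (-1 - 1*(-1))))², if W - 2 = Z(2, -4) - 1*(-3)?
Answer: 436921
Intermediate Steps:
Z(F, g) = 0
W = 5 (W = 2 + (0 - 1*(-3)) = 2 + (0 + 3) = 2 + 3 = 5)
u(n) = 1 (u(n) = (2*n)/((2*n)) = (2*n)*(1/(2*n)) = 1)
(-697 + ((u(W) + 1)*18 + (-1 - 1*(-1))))² = (-697 + ((1 + 1)*18 + (-1 - 1*(-1))))² = (-697 + (2*18 + (-1 + 1)))² = (-697 + (36 + 0))² = (-697 + 36)² = (-661)² = 436921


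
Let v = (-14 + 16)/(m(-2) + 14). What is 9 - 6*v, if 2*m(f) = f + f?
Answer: 8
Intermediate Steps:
m(f) = f (m(f) = (f + f)/2 = (2*f)/2 = f)
v = ⅙ (v = (-14 + 16)/(-2 + 14) = 2/12 = 2*(1/12) = ⅙ ≈ 0.16667)
9 - 6*v = 9 - 6/6 = 9 - 1*1 = 9 - 1 = 8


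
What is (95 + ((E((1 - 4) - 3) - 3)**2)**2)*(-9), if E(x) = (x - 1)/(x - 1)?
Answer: -999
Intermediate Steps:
E(x) = 1 (E(x) = (-1 + x)/(-1 + x) = 1)
(95 + ((E((1 - 4) - 3) - 3)**2)**2)*(-9) = (95 + ((1 - 3)**2)**2)*(-9) = (95 + ((-2)**2)**2)*(-9) = (95 + 4**2)*(-9) = (95 + 16)*(-9) = 111*(-9) = -999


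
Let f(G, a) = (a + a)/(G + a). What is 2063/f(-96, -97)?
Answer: 398159/194 ≈ 2052.4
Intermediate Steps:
f(G, a) = 2*a/(G + a) (f(G, a) = (2*a)/(G + a) = 2*a/(G + a))
2063/f(-96, -97) = 2063/((2*(-97)/(-96 - 97))) = 2063/((2*(-97)/(-193))) = 2063/((2*(-97)*(-1/193))) = 2063/(194/193) = 2063*(193/194) = 398159/194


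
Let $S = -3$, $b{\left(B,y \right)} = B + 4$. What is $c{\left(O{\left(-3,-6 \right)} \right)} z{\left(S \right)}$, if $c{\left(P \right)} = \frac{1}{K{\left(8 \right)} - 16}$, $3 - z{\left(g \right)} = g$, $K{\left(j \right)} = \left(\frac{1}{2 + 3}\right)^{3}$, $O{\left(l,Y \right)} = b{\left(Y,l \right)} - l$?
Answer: $- \frac{750}{1999} \approx -0.37519$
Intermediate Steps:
$b{\left(B,y \right)} = 4 + B$
$O{\left(l,Y \right)} = 4 + Y - l$ ($O{\left(l,Y \right)} = \left(4 + Y\right) - l = 4 + Y - l$)
$K{\left(j \right)} = \frac{1}{125}$ ($K{\left(j \right)} = \left(\frac{1}{5}\right)^{3} = \frac{1}{125}$)
$z{\left(g \right)} = 3 - g$
$c{\left(P \right)} = - \frac{125}{1999}$ ($c{\left(P \right)} = \frac{1}{\frac{1}{125} - 16} = \frac{1}{- \frac{1999}{125}} = - \frac{125}{1999}$)
$c{\left(O{\left(-3,-6 \right)} \right)} z{\left(S \right)} = - \frac{125 \left(3 - -3\right)}{1999} = - \frac{125 \left(3 + 3\right)}{1999} = \left(- \frac{125}{1999}\right) 6 = - \frac{750}{1999}$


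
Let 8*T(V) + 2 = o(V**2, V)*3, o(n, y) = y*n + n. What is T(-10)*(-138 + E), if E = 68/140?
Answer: 928909/20 ≈ 46445.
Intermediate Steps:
E = 17/35 (E = 68*(1/140) = 17/35 ≈ 0.48571)
o(n, y) = n + n*y (o(n, y) = n*y + n = n + n*y)
T(V) = -1/4 + 3*V**2*(1 + V)/8 (T(V) = -1/4 + ((V**2*(1 + V))*3)/8 = -1/4 + (3*V**2*(1 + V))/8 = -1/4 + 3*V**2*(1 + V)/8)
T(-10)*(-138 + E) = (-1/4 + (3/8)*(-10)**2*(1 - 10))*(-138 + 17/35) = (-1/4 + (3/8)*100*(-9))*(-4813/35) = (-1/4 - 675/2)*(-4813/35) = -1351/4*(-4813/35) = 928909/20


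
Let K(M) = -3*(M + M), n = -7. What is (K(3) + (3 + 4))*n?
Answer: 77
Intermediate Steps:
K(M) = -6*M
(K(3) + (3 + 4))*n = (-6*3 + (3 + 4))*(-7) = (-18 + 7)*(-7) = -11*(-7) = 77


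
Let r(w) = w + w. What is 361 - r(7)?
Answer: 347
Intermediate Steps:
r(w) = 2*w
361 - r(7) = 361 - 2*7 = 361 - 1*14 = 361 - 14 = 347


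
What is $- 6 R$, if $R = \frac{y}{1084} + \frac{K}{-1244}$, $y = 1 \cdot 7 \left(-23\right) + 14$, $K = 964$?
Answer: $\frac{920883}{168562} \approx 5.4632$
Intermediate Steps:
$y = -147$ ($y = 7 \left(-23\right) + 14 = -161 + 14 = -147$)
$R = - \frac{306961}{337124}$ ($R = - \frac{147}{1084} + \frac{964}{-1244} = \left(-147\right) \frac{1}{1084} + 964 \left(- \frac{1}{1244}\right) = - \frac{147}{1084} - \frac{241}{311} = - \frac{306961}{337124} \approx -0.91053$)
$- 6 R = \left(-6\right) \left(- \frac{306961}{337124}\right) = \frac{920883}{168562}$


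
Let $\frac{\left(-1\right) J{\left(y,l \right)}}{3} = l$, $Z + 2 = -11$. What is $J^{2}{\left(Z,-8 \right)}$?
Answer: $576$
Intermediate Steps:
$Z = -13$ ($Z = -2 - 11 = -13$)
$J{\left(y,l \right)} = - 3 l$
$J^{2}{\left(Z,-8 \right)} = \left(\left(-3\right) \left(-8\right)\right)^{2} = 24^{2} = 576$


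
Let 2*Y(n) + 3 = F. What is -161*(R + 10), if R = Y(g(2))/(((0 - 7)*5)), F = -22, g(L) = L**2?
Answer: -3335/2 ≈ -1667.5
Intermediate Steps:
Y(n) = -25/2 (Y(n) = -3/2 + (1/2)*(-22) = -3/2 - 11 = -25/2)
R = 5/14 (R = -25*1/(5*(0 - 7))/2 = -25/(2*((-7*5))) = -25/2/(-35) = -25/2*(-1/35) = 5/14 ≈ 0.35714)
-161*(R + 10) = -161*(5/14 + 10) = -161*145/14 = -3335/2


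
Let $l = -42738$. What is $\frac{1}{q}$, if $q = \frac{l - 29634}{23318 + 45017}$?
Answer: $- \frac{68335}{72372} \approx -0.94422$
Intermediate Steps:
$q = - \frac{72372}{68335}$ ($q = \frac{-42738 - 29634}{23318 + 45017} = - \frac{72372}{68335} \approx -1.0591$)
$\frac{1}{q} = \frac{1}{- \frac{72372}{68335}} = - \frac{68335}{72372}$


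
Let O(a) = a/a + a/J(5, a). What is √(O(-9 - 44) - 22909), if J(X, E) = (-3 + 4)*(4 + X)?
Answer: 5*I*√8249/3 ≈ 151.37*I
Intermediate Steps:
J(X, E) = 4 + X (J(X, E) = 1*(4 + X) = 4 + X)
O(a) = 1 + a/9 (O(a) = a/a + a/(4 + 5) = 1 + a/9)
√(O(-9 - 44) - 22909) = √((1 + (-9 - 44)/9) - 22909) = √((1 + (⅑)*(-53)) - 22909) = √((1 - 53/9) - 22909) = √(-44/9 - 22909) = √(-206225/9) = 5*I*√8249/3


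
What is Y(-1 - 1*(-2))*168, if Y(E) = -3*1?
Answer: -504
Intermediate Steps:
Y(E) = -3
Y(-1 - 1*(-2))*168 = -3*168 = -504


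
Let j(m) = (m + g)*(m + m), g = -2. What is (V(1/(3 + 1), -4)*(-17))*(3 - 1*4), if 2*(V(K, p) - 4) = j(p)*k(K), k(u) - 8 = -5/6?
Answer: 2992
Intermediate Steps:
j(m) = 2*m*(-2 + m) (j(m) = (m - 2)*(m + m) = (-2 + m)*(2*m) = 2*m*(-2 + m))
k(u) = 43/6 (k(u) = 8 - 5/6 = 8 - 5*⅙ = 8 - ⅚ = 43/6)
V(K, p) = 4 + 43*p*(-2 + p)/6 (V(K, p) = 4 + ((2*p*(-2 + p))*(43/6))/2 = 4 + (43*p*(-2 + p)/3)/2 = 4 + 43*p*(-2 + p)/6)
(V(1/(3 + 1), -4)*(-17))*(3 - 1*4) = ((4 + (43/6)*(-4)*(-2 - 4))*(-17))*(3 - 1*4) = ((4 + (43/6)*(-4)*(-6))*(-17))*(3 - 4) = ((4 + 172)*(-17))*(-1) = (176*(-17))*(-1) = -2992*(-1) = 2992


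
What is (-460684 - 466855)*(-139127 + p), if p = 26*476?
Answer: 117566495789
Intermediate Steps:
p = 12376
(-460684 - 466855)*(-139127 + p) = (-460684 - 466855)*(-139127 + 12376) = -927539*(-126751) = 117566495789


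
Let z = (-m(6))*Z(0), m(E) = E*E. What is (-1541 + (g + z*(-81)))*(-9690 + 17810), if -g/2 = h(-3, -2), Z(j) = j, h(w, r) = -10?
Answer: -12350520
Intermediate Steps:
m(E) = E²
g = 20 (g = -2*(-10) = 20)
z = 0 (z = -1*6²*0 = -1*36*0 = -36*0 = 0)
(-1541 + (g + z*(-81)))*(-9690 + 17810) = (-1541 + (20 + 0*(-81)))*(-9690 + 17810) = (-1541 + (20 + 0))*8120 = (-1541 + 20)*8120 = -1521*8120 = -12350520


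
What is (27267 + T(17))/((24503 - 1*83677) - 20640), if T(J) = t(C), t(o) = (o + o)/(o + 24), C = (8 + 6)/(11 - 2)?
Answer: -3135719/9178610 ≈ -0.34163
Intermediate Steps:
C = 14/9 ≈ 1.5556
t(o) = 2*o/(24 + o) (t(o) = (2*o)/(24 + o) = 2*o/(24 + o))
T(J) = 14/115 (T(J) = 2*(14/9)/(24 + 14/9) = 2*(14/9)/(230/9) = 2*(14/9)*(9/230) = 14/115)
(27267 + T(17))/((24503 - 1*83677) - 20640) = (27267 + 14/115)/((24503 - 1*83677) - 20640) = 3135719/(115*((24503 - 83677) - 20640)) = 3135719/(115*(-59174 - 20640)) = (3135719/115)/(-79814) = (3135719/115)*(-1/79814) = -3135719/9178610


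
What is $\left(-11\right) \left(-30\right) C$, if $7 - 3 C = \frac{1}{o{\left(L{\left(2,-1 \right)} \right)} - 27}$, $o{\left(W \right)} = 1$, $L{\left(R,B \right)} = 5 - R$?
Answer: $\frac{10065}{13} \approx 774.23$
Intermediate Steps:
$C = \frac{61}{26}$ ($C = \frac{7}{3} - \frac{1}{3 \left(1 - 27\right)} = \frac{7}{3} - \frac{1}{3 \left(-26\right)} = \frac{7}{3} - - \frac{1}{78} = \frac{7}{3} + \frac{1}{78} = \frac{61}{26} \approx 2.3462$)
$\left(-11\right) \left(-30\right) C = \left(-11\right) \left(-30\right) \frac{61}{26} = 330 \cdot \frac{61}{26} = \frac{10065}{13}$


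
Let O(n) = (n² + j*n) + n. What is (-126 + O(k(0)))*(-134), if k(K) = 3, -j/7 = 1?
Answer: 18090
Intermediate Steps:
j = -7 (j = -7*1 = -7)
O(n) = n² - 6*n (O(n) = (n² - 7*n) + n = n² - 6*n)
(-126 + O(k(0)))*(-134) = (-126 + 3*(-6 + 3))*(-134) = (-126 + 3*(-3))*(-134) = (-126 - 9)*(-134) = -135*(-134) = 18090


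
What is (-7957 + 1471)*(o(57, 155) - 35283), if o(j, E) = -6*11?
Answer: 229273614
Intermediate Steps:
o(j, E) = -66
(-7957 + 1471)*(o(57, 155) - 35283) = (-7957 + 1471)*(-66 - 35283) = -6486*(-35349) = 229273614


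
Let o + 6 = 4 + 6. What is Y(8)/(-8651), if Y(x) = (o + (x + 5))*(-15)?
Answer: 255/8651 ≈ 0.029476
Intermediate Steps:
o = 4 (o = -6 + (4 + 6) = -6 + 10 = 4)
Y(x) = -135 - 15*x (Y(x) = (4 + (x + 5))*(-15) = (4 + (5 + x))*(-15) = (9 + x)*(-15) = -135 - 15*x)
Y(8)/(-8651) = (-135 - 15*8)/(-8651) = (-135 - 120)*(-1/8651) = -255*(-1/8651) = 255/8651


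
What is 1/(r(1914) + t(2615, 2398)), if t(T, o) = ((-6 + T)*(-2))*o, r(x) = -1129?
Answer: -1/12513893 ≈ -7.9911e-8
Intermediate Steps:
t(T, o) = o*(12 - 2*T) (t(T, o) = (12 - 2*T)*o = o*(12 - 2*T))
1/(r(1914) + t(2615, 2398)) = 1/(-1129 + 2*2398*(6 - 1*2615)) = 1/(-1129 + 2*2398*(6 - 2615)) = 1/(-1129 + 2*2398*(-2609)) = 1/(-1129 - 12512764) = 1/(-12513893) = -1/12513893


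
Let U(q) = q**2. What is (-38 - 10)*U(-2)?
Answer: -192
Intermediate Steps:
(-38 - 10)*U(-2) = (-38 - 10)*(-2)**2 = -48*4 = -192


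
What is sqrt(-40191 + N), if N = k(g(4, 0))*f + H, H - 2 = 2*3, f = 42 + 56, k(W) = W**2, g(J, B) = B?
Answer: I*sqrt(40183) ≈ 200.46*I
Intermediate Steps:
f = 98
H = 8 (H = 2 + 2*3 = 2 + 6 = 8)
N = 8 (N = 0**2*98 + 8 = 0*98 + 8 = 0 + 8 = 8)
sqrt(-40191 + N) = sqrt(-40191 + 8) = sqrt(-40183) = I*sqrt(40183)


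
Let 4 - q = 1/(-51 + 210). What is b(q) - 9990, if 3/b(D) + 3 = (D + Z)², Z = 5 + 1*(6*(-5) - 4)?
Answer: -157169926827/15732733 ≈ -9990.0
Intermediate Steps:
Z = -29 (Z = 5 + 1*(-30 - 4) = 5 + 1*(-34) = 5 - 34 = -29)
q = 635/159 (q = 4 - 1/(-51 + 210) = 4 - 1/159 = 635/159 ≈ 3.9937)
b(D) = 3/(-3 + (-29 + D)²) (b(D) = 3/(-3 + (D - 29)²) = 3/(-3 + (-29 + D)²))
b(q) - 9990 = 3/(-3 + (-29 + 635/159)²) - 9990 = 3/(-3 + (-3976/159)²) - 9990 = 3/(-3 + 15808576/25281) - 9990 = 3/(15732733/25281) - 9990 = 3*(25281/15732733) - 9990 = 75843/15732733 - 9990 = -157169926827/15732733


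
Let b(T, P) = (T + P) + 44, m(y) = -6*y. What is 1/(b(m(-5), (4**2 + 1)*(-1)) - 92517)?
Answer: -1/92460 ≈ -1.0815e-5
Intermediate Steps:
b(T, P) = 44 + P + T (b(T, P) = (P + T) + 44 = 44 + P + T)
1/(b(m(-5), (4**2 + 1)*(-1)) - 92517) = 1/((44 + (4**2 + 1)*(-1) - 6*(-5)) - 92517) = 1/((44 + (16 + 1)*(-1) + 30) - 92517) = 1/((44 + 17*(-1) + 30) - 92517) = 1/((44 - 17 + 30) - 92517) = 1/(57 - 92517) = 1/(-92460) = -1/92460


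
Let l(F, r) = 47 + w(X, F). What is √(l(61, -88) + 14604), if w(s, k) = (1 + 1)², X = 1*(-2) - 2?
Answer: √14655 ≈ 121.06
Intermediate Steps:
X = -4 (X = -2 - 2 = -4)
w(s, k) = 4 (w(s, k) = 2² = 4)
l(F, r) = 51 (l(F, r) = 47 + 4 = 51)
√(l(61, -88) + 14604) = √(51 + 14604) = √14655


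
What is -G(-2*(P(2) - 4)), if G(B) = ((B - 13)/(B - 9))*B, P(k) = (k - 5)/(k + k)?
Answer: 133/2 ≈ 66.500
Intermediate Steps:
P(k) = (-5 + k)/(2*k) (P(k) = (-5 + k)/((2*k)) = (-5 + k)*(1/(2*k)) = (-5 + k)/(2*k))
G(B) = B*(-13 + B)/(-9 + B) (G(B) = ((-13 + B)/(-9 + B))*B = B*(-13 + B)/(-9 + B))
-G(-2*(P(2) - 4)) = -(-2*((½)*(-5 + 2)/2 - 4))*(-13 - 2*((½)*(-5 + 2)/2 - 4))/(-9 - 2*((½)*(-5 + 2)/2 - 4)) = -(-2*((½)*(½)*(-3) - 4))*(-13 - 2*((½)*(½)*(-3) - 4))/(-9 - 2*((½)*(½)*(-3) - 4)) = -(-2*(-¾ - 4))*(-13 - 2*(-¾ - 4))/(-9 - 2*(-¾ - 4)) = -(-2*(-19/4))*(-13 - 2*(-19/4))/(-9 - 2*(-19/4)) = -19*(-13 + 19/2)/(2*(-9 + 19/2)) = -19*(-7)/(2*½*2) = -19*2*(-7)/(2*2) = -1*(-133/2) = 133/2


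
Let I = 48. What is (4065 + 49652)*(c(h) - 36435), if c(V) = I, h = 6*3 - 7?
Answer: -1954600479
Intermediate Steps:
h = 11 (h = 18 - 7 = 11)
c(V) = 48
(4065 + 49652)*(c(h) - 36435) = (4065 + 49652)*(48 - 36435) = 53717*(-36387) = -1954600479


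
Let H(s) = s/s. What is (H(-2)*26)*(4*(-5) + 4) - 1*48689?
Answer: -49105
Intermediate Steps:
H(s) = 1
(H(-2)*26)*(4*(-5) + 4) - 1*48689 = (1*26)*(4*(-5) + 4) - 1*48689 = 26*(-20 + 4) - 48689 = 26*(-16) - 48689 = -416 - 48689 = -49105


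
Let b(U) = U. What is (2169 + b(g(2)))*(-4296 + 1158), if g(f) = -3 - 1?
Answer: -6793770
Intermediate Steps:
g(f) = -4
(2169 + b(g(2)))*(-4296 + 1158) = (2169 - 4)*(-4296 + 1158) = 2165*(-3138) = -6793770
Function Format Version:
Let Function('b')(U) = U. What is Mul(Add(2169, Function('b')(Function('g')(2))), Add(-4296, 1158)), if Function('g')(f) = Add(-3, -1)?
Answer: -6793770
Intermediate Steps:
Function('g')(f) = -4
Mul(Add(2169, Function('b')(Function('g')(2))), Add(-4296, 1158)) = Mul(Add(2169, -4), Add(-4296, 1158)) = Mul(2165, -3138) = -6793770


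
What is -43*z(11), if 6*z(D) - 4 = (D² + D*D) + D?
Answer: -11051/6 ≈ -1841.8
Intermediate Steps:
z(D) = ⅔ + D²/3 + D/6 (z(D) = ⅔ + ((D² + D*D) + D)/6 = ⅔ + ((D² + D²) + D)/6 = ⅔ + (2*D² + D)/6 = ⅔ + (D + 2*D²)/6 = ⅔ + (D²/3 + D/6) = ⅔ + D²/3 + D/6)
-43*z(11) = -43*(⅔ + (⅓)*11² + (⅙)*11) = -43*(⅔ + (⅓)*121 + 11/6) = -43*(⅔ + 121/3 + 11/6) = -43*257/6 = -11051/6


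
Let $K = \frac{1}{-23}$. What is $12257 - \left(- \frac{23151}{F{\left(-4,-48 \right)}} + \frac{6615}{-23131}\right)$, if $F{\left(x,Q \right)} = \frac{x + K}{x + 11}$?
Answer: $- \frac{19949588505}{717061} \approx -27821.0$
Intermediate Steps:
$K = - \frac{1}{23} \approx -0.043478$
$F{\left(x,Q \right)} = \frac{- \frac{1}{23} + x}{11 + x}$ ($F{\left(x,Q \right)} = \frac{x - \frac{1}{23}}{x + 11} = \frac{- \frac{1}{23} + x}{11 + x}$)
$12257 - \left(- \frac{23151}{F{\left(-4,-48 \right)}} + \frac{6615}{-23131}\right) = 12257 - \left(- \frac{23151}{\frac{1}{11 - 4} \left(- \frac{1}{23} - 4\right)} + \frac{6615}{-23131}\right) = 12257 - \left(- \frac{23151}{\frac{1}{7} \left(- \frac{93}{23}\right)} + 6615 \left(- \frac{1}{23131}\right)\right) = 12257 - \left(- \frac{23151}{\frac{1}{7} \left(- \frac{93}{23}\right)} - \frac{6615}{23131}\right) = 12257 - \left(- \frac{23151}{- \frac{93}{161}} - \frac{6615}{23131}\right) = 12257 - \left(\left(-23151\right) \left(- \frac{161}{93}\right) - \frac{6615}{23131}\right) = 12257 - \left(\frac{1242437}{31} - \frac{6615}{23131}\right) = 12257 - \frac{28738605182}{717061} = - \frac{19949588505}{717061}$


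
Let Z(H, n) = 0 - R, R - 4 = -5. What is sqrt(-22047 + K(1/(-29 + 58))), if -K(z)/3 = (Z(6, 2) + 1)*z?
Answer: 3*I*sqrt(2060189)/29 ≈ 148.48*I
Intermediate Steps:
R = -1 (R = 4 - 5 = -1)
Z(H, n) = 1 (Z(H, n) = 0 - 1*(-1) = 0 + 1 = 1)
K(z) = -6*z (K(z) = -3*(1 + 1)*z = -6*z)
sqrt(-22047 + K(1/(-29 + 58))) = sqrt(-22047 - 6/(-29 + 58)) = sqrt(-22047 - 6/29) = sqrt(-639369/29) = 3*I*sqrt(2060189)/29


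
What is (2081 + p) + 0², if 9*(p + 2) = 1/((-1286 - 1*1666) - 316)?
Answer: 61147547/29412 ≈ 2079.0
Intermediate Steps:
p = -58825/29412 (p = -2 + 1/(9*((-1286 - 1*1666) - 316)) = -2 + 1/(9*((-1286 - 1666) - 316)) = -2 + 1/(9*(-2952 - 316)) = -2 + (⅑)/(-3268) = -2 + (⅑)*(-1/3268) = -2 - 1/29412 = -58825/29412 ≈ -2.0000)
(2081 + p) + 0² = (2081 - 58825/29412) + 0² = 61147547/29412 + 0 = 61147547/29412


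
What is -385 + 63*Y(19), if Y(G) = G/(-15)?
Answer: -2324/5 ≈ -464.80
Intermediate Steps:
Y(G) = -G/15 (Y(G) = G*(-1/15) = -G/15)
-385 + 63*Y(19) = -385 + 63*(-1/15*19) = -385 + 63*(-19/15) = -385 - 399/5 = -2324/5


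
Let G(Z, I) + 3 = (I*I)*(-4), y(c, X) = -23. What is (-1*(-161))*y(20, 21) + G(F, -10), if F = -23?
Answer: -4106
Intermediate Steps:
G(Z, I) = -3 - 4*I² (G(Z, I) = -3 + (I*I)*(-4) = -3 + I²*(-4) = -3 - 4*I²)
(-1*(-161))*y(20, 21) + G(F, -10) = -1*(-161)*(-23) + (-3 - 4*(-10)²) = 161*(-23) + (-3 - 4*100) = -3703 + (-3 - 400) = -3703 - 403 = -4106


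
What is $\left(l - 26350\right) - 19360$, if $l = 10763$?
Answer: $-34947$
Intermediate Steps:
$\left(l - 26350\right) - 19360 = \left(10763 - 26350\right) - 19360 = -15587 - 19360 = -34947$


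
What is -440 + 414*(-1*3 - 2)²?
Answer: 9910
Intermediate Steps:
-440 + 414*(-1*3 - 2)² = -440 + 414*(-3 - 2)² = -440 + 414*(-5)² = -440 + 414*25 = -440 + 10350 = 9910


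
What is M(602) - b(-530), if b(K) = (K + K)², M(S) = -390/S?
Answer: -338203795/301 ≈ -1.1236e+6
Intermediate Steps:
b(K) = 4*K² (b(K) = (2*K)² = 4*K²)
M(602) - b(-530) = -390/602 - 4*(-530)² = -390*1/602 - 4*280900 = -195/301 - 1*1123600 = -195/301 - 1123600 = -338203795/301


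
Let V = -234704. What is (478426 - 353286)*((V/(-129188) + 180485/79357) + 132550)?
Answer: 42514464363271580780/2562993029 ≈ 1.6588e+10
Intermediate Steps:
(478426 - 353286)*((V/(-129188) + 180485/79357) + 132550) = (478426 - 353286)*((-234704/(-129188) + 180485/79357) + 132550) = 125140*((-234704*(-1/129188) + 180485*(1/79357)) + 132550) = 125140*((58676/32297 + 180485/79357) + 132550) = 125140*(10485475377/2562993029 + 132550) = 125140*(339735211469327/2562993029) = 42514464363271580780/2562993029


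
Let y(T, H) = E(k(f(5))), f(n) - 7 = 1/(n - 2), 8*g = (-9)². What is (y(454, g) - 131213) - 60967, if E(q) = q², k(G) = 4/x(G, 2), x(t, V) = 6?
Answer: -1729616/9 ≈ -1.9218e+5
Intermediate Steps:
g = 81/8 (g = (⅛)*(-9)² = (⅛)*81 = 81/8 ≈ 10.125)
f(n) = 7 + 1/(-2 + n) (f(n) = 7 + 1/(n - 2) = 7 + 1/(-2 + n))
k(G) = ⅔ (k(G) = 4/6 = 4*(⅙) = ⅔)
y(T, H) = 4/9 (y(T, H) = (⅔)² = 4/9)
(y(454, g) - 131213) - 60967 = (4/9 - 131213) - 60967 = -1180913/9 - 60967 = -1729616/9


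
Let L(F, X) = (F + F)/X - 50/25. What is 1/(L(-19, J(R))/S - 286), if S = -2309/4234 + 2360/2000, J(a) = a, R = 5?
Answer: -33589/10114534 ≈ -0.0033209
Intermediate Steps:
L(F, X) = -2 + 2*F/X (L(F, X) = (2*F)/X - 50*1/25 = 2*F/X - 2 = -2 + 2*F/X)
S = 33589/52925 (S = -2309*1/4234 + 2360*(1/2000) = -2309/4234 + 59/50 = 33589/52925 ≈ 0.63465)
1/(L(-19, J(R))/S - 286) = 1/((-2 + 2*(-19)/5)/(33589/52925) - 286) = 1/((-2 + 2*(-19)*(⅕))*(52925/33589) - 286) = 1/((-2 - 38/5)*(52925/33589) - 286) = 1/(-48/5*52925/33589 - 286) = 1/(-508080/33589 - 286) = 1/(-10114534/33589) = -33589/10114534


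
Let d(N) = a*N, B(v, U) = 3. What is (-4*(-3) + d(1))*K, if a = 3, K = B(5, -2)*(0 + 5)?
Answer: 225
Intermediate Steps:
K = 15 (K = 3*(0 + 5) = 3*5 = 15)
d(N) = 3*N
(-4*(-3) + d(1))*K = (-4*(-3) + 3*1)*15 = (12 + 3)*15 = 15*15 = 225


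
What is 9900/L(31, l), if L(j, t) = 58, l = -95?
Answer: 4950/29 ≈ 170.69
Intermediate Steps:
9900/L(31, l) = 9900/58 = 9900*(1/58) = 4950/29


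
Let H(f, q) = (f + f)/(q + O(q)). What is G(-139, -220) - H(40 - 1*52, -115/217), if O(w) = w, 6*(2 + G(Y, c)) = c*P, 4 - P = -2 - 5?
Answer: -147652/345 ≈ -427.98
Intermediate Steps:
P = 11 (P = 4 - (-2 - 5) = 4 - 1*(-7) = 4 + 7 = 11)
G(Y, c) = -2 + 11*c/6 (G(Y, c) = -2 + (c*11)/6 = -2 + (11*c)/6 = -2 + 11*c/6)
H(f, q) = f/q (H(f, q) = (f + f)/(q + q) = (2*f)/((2*q)) = (2*f)*(1/(2*q)) = f/q)
G(-139, -220) - H(40 - 1*52, -115/217) = (-2 + (11/6)*(-220)) - (40 - 1*52)/((-115/217)) = (-2 - 1210/3) - (40 - 52)/((-115*1/217)) = -1216/3 - (-12)/(-115/217) = -1216/3 - (-12)*(-217)/115 = -1216/3 - 1*2604/115 = -1216/3 - 2604/115 = -147652/345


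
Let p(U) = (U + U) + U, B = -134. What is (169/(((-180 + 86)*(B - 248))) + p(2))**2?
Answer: 46490690689/1289384464 ≈ 36.057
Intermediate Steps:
p(U) = 3*U (p(U) = 2*U + U = 3*U)
(169/(((-180 + 86)*(B - 248))) + p(2))**2 = (169/(((-180 + 86)*(-134 - 248))) + 3*2)**2 = (169/((-94*(-382))) + 6)**2 = (169/35908 + 6)**2 = (215617/35908)**2 = 46490690689/1289384464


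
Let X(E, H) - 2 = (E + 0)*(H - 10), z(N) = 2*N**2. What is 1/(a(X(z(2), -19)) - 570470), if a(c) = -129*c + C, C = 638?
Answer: -1/540162 ≈ -1.8513e-6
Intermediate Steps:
X(E, H) = 2 + E*(-10 + H) (X(E, H) = 2 + (E + 0)*(H - 10) = 2 + E*(-10 + H))
a(c) = 638 - 129*c (a(c) = -129*c + 638 = 638 - 129*c)
1/(a(X(z(2), -19)) - 570470) = 1/((638 - 129*(2 - 20*2**2 + (2*2**2)*(-19))) - 570470) = 1/((638 - 129*(2 - 20*4 + (2*4)*(-19))) - 570470) = 1/((638 - 129*(2 - 10*8 + 8*(-19))) - 570470) = 1/((638 - 129*(2 - 80 - 152)) - 570470) = 1/((638 - 129*(-230)) - 570470) = 1/((638 + 29670) - 570470) = 1/(30308 - 570470) = 1/(-540162) = -1/540162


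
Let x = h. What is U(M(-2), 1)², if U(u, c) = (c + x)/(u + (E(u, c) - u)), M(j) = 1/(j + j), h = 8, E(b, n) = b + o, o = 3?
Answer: 1296/121 ≈ 10.711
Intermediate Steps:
E(b, n) = 3 + b (E(b, n) = b + 3 = 3 + b)
M(j) = 1/(2*j)
x = 8
U(u, c) = (8 + c)/(3 + u) (U(u, c) = (c + 8)/(u + ((3 + u) - u)) = (8 + c)/(u + 3) = (8 + c)/(3 + u))
U(M(-2), 1)² = ((8 + 1)/(3 + (½)/(-2)))² = (9/(3 + (½)*(-½)))² = (9/(3 - ¼))² = (9/(11/4))² = ((4/11)*9)² = (36/11)² = 1296/121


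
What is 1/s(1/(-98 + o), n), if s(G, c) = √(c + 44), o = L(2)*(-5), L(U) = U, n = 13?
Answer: √57/57 ≈ 0.13245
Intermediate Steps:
o = -10 (o = 2*(-5) = -10)
s(G, c) = √(44 + c)
1/s(1/(-98 + o), n) = 1/(√(44 + 13)) = 1/(√57) = √57/57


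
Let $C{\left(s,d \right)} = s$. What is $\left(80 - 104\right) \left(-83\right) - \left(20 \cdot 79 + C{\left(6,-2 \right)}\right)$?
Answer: $406$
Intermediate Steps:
$\left(80 - 104\right) \left(-83\right) - \left(20 \cdot 79 + C{\left(6,-2 \right)}\right) = \left(80 - 104\right) \left(-83\right) - \left(20 \cdot 79 + 6\right) = \left(-24\right) \left(-83\right) - \left(1580 + 6\right) = 1992 - 1586 = 406$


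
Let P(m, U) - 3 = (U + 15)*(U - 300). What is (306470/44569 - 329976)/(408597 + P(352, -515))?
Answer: -7353196937/18186380450 ≈ -0.40432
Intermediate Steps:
P(m, U) = 3 + (-300 + U)*(15 + U) (P(m, U) = 3 + (U + 15)*(U - 300) = 3 + (15 + U)*(-300 + U) = 3 + (-300 + U)*(15 + U))
(306470/44569 - 329976)/(408597 + P(352, -515)) = (306470/44569 - 329976)/(408597 + (-4497 + (-515)² - 285*(-515))) = (306470*(1/44569) - 329976)/(408597 + (-4497 + 265225 + 146775)) = (306470/44569 - 329976)/(408597 + 407503) = -14706393874/44569/816100 = -14706393874/44569*1/816100 = -7353196937/18186380450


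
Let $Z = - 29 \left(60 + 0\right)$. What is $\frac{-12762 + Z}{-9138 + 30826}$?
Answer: $- \frac{7251}{10844} \approx -0.66866$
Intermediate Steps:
$Z = -1740$ ($Z = \left(-29\right) 60 = -1740$)
$\frac{-12762 + Z}{-9138 + 30826} = \frac{-12762 - 1740}{-9138 + 30826} = - \frac{14502}{21688} = \left(-14502\right) \frac{1}{21688} = - \frac{7251}{10844}$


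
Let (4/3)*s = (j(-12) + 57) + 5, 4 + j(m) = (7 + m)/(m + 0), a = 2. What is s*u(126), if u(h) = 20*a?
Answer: 3505/2 ≈ 1752.5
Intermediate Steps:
u(h) = 40 (u(h) = 20*2 = 40)
j(m) = -4 + (7 + m)/m (j(m) = -4 + (7 + m)/(m + 0) = -4 + (7 + m)/m)
s = 701/16 (s = 3*(((-3 + 7/(-12)) + 57) + 5)/4 = 3*(((-3 + 7*(-1/12)) + 57) + 5)/4 = 3*(((-3 - 7/12) + 57) + 5)/4 = 3*((-43/12 + 57) + 5)/4 = 3*(641/12 + 5)/4 = (¾)*(701/12) = 701/16 ≈ 43.813)
s*u(126) = (701/16)*40 = 3505/2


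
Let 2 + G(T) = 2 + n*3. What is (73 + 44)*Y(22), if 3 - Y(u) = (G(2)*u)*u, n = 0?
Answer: 351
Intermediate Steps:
G(T) = 0 (G(T) = -2 + (2 + 0*3) = -2 + (2 + 0) = -2 + 2 = 0)
Y(u) = 3 (Y(u) = 3 - 0*u*u = 3 - 0*u = 3 - 1*0 = 3 + 0 = 3)
(73 + 44)*Y(22) = (73 + 44)*3 = 117*3 = 351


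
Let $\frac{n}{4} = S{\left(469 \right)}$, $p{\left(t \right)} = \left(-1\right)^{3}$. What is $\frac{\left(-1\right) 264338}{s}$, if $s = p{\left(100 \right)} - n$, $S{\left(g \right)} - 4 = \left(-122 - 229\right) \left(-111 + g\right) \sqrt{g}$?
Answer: $- \frac{4493746}{118487656961567} - \frac{132864737616 \sqrt{469}}{118487656961567} \approx -0.024284$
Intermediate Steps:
$p{\left(t \right)} = -1$
$S{\left(g \right)} = 4 + \sqrt{g} \left(38961 - 351 g\right)$ ($S{\left(g \right)} = 4 + \left(-122 - 229\right) \left(-111 + g\right) \sqrt{g} = 4 + - 351 \left(-111 + g\right) \sqrt{g} = 4 + \left(38961 - 351 g\right) \sqrt{g} = 4 + \sqrt{g} \left(38961 - 351 g\right)$)
$n = 16 - 502632 \sqrt{469}$ ($n = 4 \left(4 - 351 \cdot 469^{\frac{3}{2}} + 38961 \sqrt{469}\right) = 4 \left(4 - 351 \cdot 469 \sqrt{469} + 38961 \sqrt{469}\right) = 4 \left(4 - 164619 \sqrt{469} + 38961 \sqrt{469}\right) = 4 \left(4 - 125658 \sqrt{469}\right) = 16 - 502632 \sqrt{469} \approx -1.0885 \cdot 10^{7}$)
$s = -17 + 502632 \sqrt{469}$ ($s = -1 - \left(16 - 502632 \sqrt{469}\right) = -17 + 502632 \sqrt{469} \approx 1.0885 \cdot 10^{7}$)
$\frac{\left(-1\right) 264338}{s} = \frac{\left(-1\right) 264338}{-17 + 502632 \sqrt{469}} = - \frac{264338}{-17 + 502632 \sqrt{469}}$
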